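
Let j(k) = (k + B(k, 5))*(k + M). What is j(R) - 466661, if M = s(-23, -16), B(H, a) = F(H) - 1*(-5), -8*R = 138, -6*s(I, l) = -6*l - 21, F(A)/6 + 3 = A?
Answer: -7402911/16 ≈ -4.6268e+5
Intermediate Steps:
F(A) = -18 + 6*A
s(I, l) = 7/2 + l (s(I, l) = -(-6*l - 21)/6 = -(-21 - 6*l)/6 = 7/2 + l)
R = -69/4 (R = -1/8*138 = -69/4 ≈ -17.250)
B(H, a) = -13 + 6*H (B(H, a) = (-18 + 6*H) - 1*(-5) = (-18 + 6*H) + 5 = -13 + 6*H)
M = -25/2 (M = 7/2 - 16 = -25/2 ≈ -12.500)
j(k) = (-13 + 7*k)*(-25/2 + k) (j(k) = (k + (-13 + 6*k))*(k - 25/2) = (-13 + 7*k)*(-25/2 + k))
j(R) - 466661 = (325/2 + 7*(-69/4)**2 - 201/2*(-69/4)) - 466661 = (325/2 + 7*(4761/16) + 13869/8) - 466661 = (325/2 + 33327/16 + 13869/8) - 466661 = 63665/16 - 466661 = -7402911/16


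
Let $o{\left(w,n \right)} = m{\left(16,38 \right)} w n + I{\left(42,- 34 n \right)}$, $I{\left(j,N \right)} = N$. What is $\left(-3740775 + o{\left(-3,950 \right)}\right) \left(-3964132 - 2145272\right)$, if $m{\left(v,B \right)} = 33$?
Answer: $23625828943500$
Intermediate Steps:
$o{\left(w,n \right)} = - 34 n + 33 n w$ ($o{\left(w,n \right)} = 33 w n - 34 n = 33 n w - 34 n = - 34 n + 33 n w$)
$\left(-3740775 + o{\left(-3,950 \right)}\right) \left(-3964132 - 2145272\right) = \left(-3740775 + 950 \left(-34 + 33 \left(-3\right)\right)\right) \left(-3964132 - 2145272\right) = \left(-3740775 + 950 \left(-34 - 99\right)\right) \left(-6109404\right) = \left(-3740775 + 950 \left(-133\right)\right) \left(-6109404\right) = \left(-3740775 - 126350\right) \left(-6109404\right) = \left(-3867125\right) \left(-6109404\right) = 23625828943500$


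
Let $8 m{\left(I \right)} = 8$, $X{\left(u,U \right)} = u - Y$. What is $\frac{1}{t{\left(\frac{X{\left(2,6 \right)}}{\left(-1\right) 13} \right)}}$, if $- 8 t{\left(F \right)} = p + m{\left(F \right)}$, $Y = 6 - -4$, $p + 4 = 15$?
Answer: $- \frac{2}{3} \approx -0.66667$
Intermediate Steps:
$p = 11$ ($p = -4 + 15 = 11$)
$Y = 10$ ($Y = 6 + 4 = 10$)
$X{\left(u,U \right)} = -10 + u$ ($X{\left(u,U \right)} = u - 10 = -10 + u$)
$m{\left(I \right)} = 1$ ($m{\left(I \right)} = \frac{1}{8} \cdot 8 = 1$)
$t{\left(F \right)} = - \frac{3}{2}$ ($t{\left(F \right)} = - \frac{11 + 1}{8} = \left(- \frac{1}{8}\right) 12 = - \frac{3}{2}$)
$\frac{1}{t{\left(\frac{X{\left(2,6 \right)}}{\left(-1\right) 13} \right)}} = \frac{1}{- \frac{3}{2}} = - \frac{2}{3}$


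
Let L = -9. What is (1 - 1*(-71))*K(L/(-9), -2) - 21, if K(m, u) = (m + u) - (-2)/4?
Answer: -57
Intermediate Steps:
K(m, u) = ½ + m + u (K(m, u) = (m + u) - (-2)/4 = (m + u) - 1*(-½) = (m + u) + ½ = ½ + m + u)
(1 - 1*(-71))*K(L/(-9), -2) - 21 = (1 - 1*(-71))*(½ - 9/(-9) - 2) - 21 = (1 + 71)*(½ - 9*(-⅑) - 2) - 21 = 72*(½ + 1 - 2) - 21 = 72*(-½) - 21 = -36 - 21 = -57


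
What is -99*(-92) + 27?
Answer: 9135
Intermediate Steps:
-99*(-92) + 27 = 9108 + 27 = 9135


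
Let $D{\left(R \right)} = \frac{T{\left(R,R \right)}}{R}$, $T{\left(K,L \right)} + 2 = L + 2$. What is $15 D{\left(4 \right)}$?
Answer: $15$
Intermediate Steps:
$T{\left(K,L \right)} = L$ ($T{\left(K,L \right)} = -2 + \left(L + 2\right) = -2 + \left(2 + L\right) = L$)
$D{\left(R \right)} = 1$ ($D{\left(R \right)} = \frac{R}{R} = 1$)
$15 D{\left(4 \right)} = 15 \cdot 1 = 15$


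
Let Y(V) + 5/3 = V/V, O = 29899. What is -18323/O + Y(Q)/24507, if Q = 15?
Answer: -1347185081/2198204379 ≈ -0.61286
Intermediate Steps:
Y(V) = -⅔ (Y(V) = -5/3 + V/V = -5/3 + 1 = -⅔)
-18323/O + Y(Q)/24507 = -18323/29899 - ⅔/24507 = -18323*1/29899 - ⅔*1/24507 = -18323/29899 - 2/73521 = -1347185081/2198204379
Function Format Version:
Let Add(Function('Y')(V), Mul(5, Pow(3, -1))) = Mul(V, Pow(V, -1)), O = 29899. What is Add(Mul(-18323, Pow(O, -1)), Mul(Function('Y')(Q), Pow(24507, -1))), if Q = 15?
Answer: Rational(-1347185081, 2198204379) ≈ -0.61286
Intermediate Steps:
Function('Y')(V) = Rational(-2, 3) (Function('Y')(V) = Add(Rational(-5, 3), Mul(V, Pow(V, -1))) = Add(Rational(-5, 3), 1) = Rational(-2, 3))
Add(Mul(-18323, Pow(O, -1)), Mul(Function('Y')(Q), Pow(24507, -1))) = Add(Mul(-18323, Pow(29899, -1)), Mul(Rational(-2, 3), Pow(24507, -1))) = Add(Mul(-18323, Rational(1, 29899)), Mul(Rational(-2, 3), Rational(1, 24507))) = Add(Rational(-18323, 29899), Rational(-2, 73521)) = Rational(-1347185081, 2198204379)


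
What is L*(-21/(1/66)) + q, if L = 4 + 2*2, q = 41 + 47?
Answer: -11000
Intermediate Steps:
q = 88
L = 8 (L = 4 + 4 = 8)
L*(-21/(1/66)) + q = 8*(-21/(1/66)) + 88 = 8*(-21/1/66) + 88 = 8*(-21*66) + 88 = 8*(-1386) + 88 = -11088 + 88 = -11000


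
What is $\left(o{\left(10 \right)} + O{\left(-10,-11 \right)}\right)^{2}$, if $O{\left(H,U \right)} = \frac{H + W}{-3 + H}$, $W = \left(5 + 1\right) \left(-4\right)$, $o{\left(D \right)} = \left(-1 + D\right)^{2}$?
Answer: $\frac{1181569}{169} \approx 6991.5$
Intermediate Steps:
$W = -24$ ($W = 6 \left(-4\right) = -24$)
$O{\left(H,U \right)} = \frac{-24 + H}{-3 + H}$ ($O{\left(H,U \right)} = \frac{H - 24}{-3 + H} = \frac{-24 + H}{-3 + H}$)
$\left(o{\left(10 \right)} + O{\left(-10,-11 \right)}\right)^{2} = \left(\left(-1 + 10\right)^{2} + \frac{-24 - 10}{-3 - 10}\right)^{2} = \left(9^{2} + \frac{1}{-13} \left(-34\right)\right)^{2} = \left(81 - - \frac{34}{13}\right)^{2} = \left(81 + \frac{34}{13}\right)^{2} = \left(\frac{1087}{13}\right)^{2} = \frac{1181569}{169}$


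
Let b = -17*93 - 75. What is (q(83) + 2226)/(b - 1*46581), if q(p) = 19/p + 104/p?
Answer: -61627/1334557 ≈ -0.046178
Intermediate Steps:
b = -1656 (b = -1581 - 75 = -1656)
q(p) = 123/p
(q(83) + 2226)/(b - 1*46581) = (123/83 + 2226)/(-1656 - 1*46581) = (123*(1/83) + 2226)/(-1656 - 46581) = (123/83 + 2226)/(-48237) = (184881/83)*(-1/48237) = -61627/1334557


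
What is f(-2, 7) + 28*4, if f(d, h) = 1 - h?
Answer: 106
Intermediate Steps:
f(-2, 7) + 28*4 = (1 - 1*7) + 28*4 = (1 - 7) + 112 = -6 + 112 = 106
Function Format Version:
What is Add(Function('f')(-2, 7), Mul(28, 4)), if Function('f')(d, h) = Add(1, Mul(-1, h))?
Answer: 106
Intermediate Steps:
Add(Function('f')(-2, 7), Mul(28, 4)) = Add(Add(1, Mul(-1, 7)), Mul(28, 4)) = Add(Add(1, -7), 112) = Add(-6, 112) = 106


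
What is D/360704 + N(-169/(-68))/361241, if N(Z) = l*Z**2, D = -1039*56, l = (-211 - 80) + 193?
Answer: -767178894181/4707126286112 ≈ -0.16298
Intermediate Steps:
l = -98 (l = -291 + 193 = -98)
D = -58184
N(Z) = -98*Z**2
D/360704 + N(-169/(-68))/361241 = -58184/360704 - 98*(-169/(-68))**2/361241 = -58184*1/360704 - 98*(-169*(-1/68))**2*(1/361241) = -7273/45088 - 98*(169/68)**2*(1/361241) = -7273/45088 - 98*28561/4624*(1/361241) = -7273/45088 - 1399489/2312*1/361241 = -7273/45088 - 1399489/835189192 = -767178894181/4707126286112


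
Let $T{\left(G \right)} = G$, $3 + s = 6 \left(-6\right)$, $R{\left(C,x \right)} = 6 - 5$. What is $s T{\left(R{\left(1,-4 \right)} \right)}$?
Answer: $-39$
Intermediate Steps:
$R{\left(C,x \right)} = 1$
$s = -39$ ($s = -3 + 6 \left(-6\right) = -3 - 36 = -39$)
$s T{\left(R{\left(1,-4 \right)} \right)} = \left(-39\right) 1 = -39$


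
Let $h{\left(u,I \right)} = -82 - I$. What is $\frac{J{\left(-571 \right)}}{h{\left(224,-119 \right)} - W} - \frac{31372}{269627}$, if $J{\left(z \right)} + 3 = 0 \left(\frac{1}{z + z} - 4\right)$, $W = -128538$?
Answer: $- \frac{4034463781}{34667291525} \approx -0.11638$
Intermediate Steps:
$J{\left(z \right)} = -3$ ($J{\left(z \right)} = -3 + 0 \left(\frac{1}{z + z} - 4\right) = -3 + 0 \left(\frac{1}{2 z} - 4\right) = -3 + 0 \left(-4 + \frac{1}{2 z}\right) = -3 + 0 = -3$)
$\frac{J{\left(-571 \right)}}{h{\left(224,-119 \right)} - W} - \frac{31372}{269627} = - \frac{3}{\left(-82 - -119\right) - -128538} - \frac{31372}{269627} = - \frac{3}{\left(-82 + 119\right) + 128538} - \frac{31372}{269627} = - \frac{3}{37 + 128538} - \frac{31372}{269627} = - \frac{3}{128575} - \frac{31372}{269627} = - \frac{4034463781}{34667291525}$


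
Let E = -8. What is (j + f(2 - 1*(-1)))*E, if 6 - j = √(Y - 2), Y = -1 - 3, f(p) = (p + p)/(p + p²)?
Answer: -52 + 8*I*√6 ≈ -52.0 + 19.596*I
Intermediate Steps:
f(p) = 2*p/(p + p²) (f(p) = (2*p)/(p + p²) = 2*p/(p + p²))
Y = -4
j = 6 - I*√6 (j = 6 - √(-4 - 2) = 6 - √(-6) = 6 - I*√6 ≈ 6.0 - 2.4495*I)
(j + f(2 - 1*(-1)))*E = ((6 - I*√6) + 2/(1 + (2 - 1*(-1))))*(-8) = ((6 - I*√6) + 2/(1 + (2 + 1)))*(-8) = ((6 - I*√6) + 2/(1 + 3))*(-8) = ((6 - I*√6) + 2/4)*(-8) = ((6 - I*√6) + 2*(¼))*(-8) = ((6 - I*√6) + ½)*(-8) = (13/2 - I*√6)*(-8) = -52 + 8*I*√6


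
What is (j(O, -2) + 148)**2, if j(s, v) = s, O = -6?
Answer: 20164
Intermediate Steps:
(j(O, -2) + 148)**2 = (-6 + 148)**2 = 142**2 = 20164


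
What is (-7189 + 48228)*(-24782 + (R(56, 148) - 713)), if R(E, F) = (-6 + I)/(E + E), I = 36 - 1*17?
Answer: -117183868653/112 ≈ -1.0463e+9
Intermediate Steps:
I = 19 (I = 36 - 17 = 19)
R(E, F) = 13/(2*E) (R(E, F) = (-6 + 19)/(E + E) = 13/((2*E)) = 13*(1/(2*E)) = 13/(2*E))
(-7189 + 48228)*(-24782 + (R(56, 148) - 713)) = (-7189 + 48228)*(-24782 + ((13/2)/56 - 713)) = 41039*(-24782 + ((13/2)*(1/56) - 713)) = 41039*(-24782 + (13/112 - 713)) = 41039*(-24782 - 79843/112) = 41039*(-2855427/112) = -117183868653/112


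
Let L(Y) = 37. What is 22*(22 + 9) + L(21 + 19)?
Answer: 719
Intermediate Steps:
22*(22 + 9) + L(21 + 19) = 22*(22 + 9) + 37 = 22*31 + 37 = 682 + 37 = 719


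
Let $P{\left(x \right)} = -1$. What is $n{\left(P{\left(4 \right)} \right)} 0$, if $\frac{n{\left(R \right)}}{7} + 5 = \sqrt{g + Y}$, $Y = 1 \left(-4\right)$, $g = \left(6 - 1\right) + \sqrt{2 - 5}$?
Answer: $0$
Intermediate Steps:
$g = 5 + i \sqrt{3}$ ($g = 5 + \sqrt{-3} = 5 + i \sqrt{3} \approx 5.0 + 1.732 i$)
$Y = -4$
$n{\left(R \right)} = -35 + 7 \sqrt{1 + i \sqrt{3}}$ ($n{\left(R \right)} = -35 + 7 \sqrt{\left(5 + i \sqrt{3}\right) - 4} = -35 + 7 \sqrt{1 + i \sqrt{3}}$)
$n{\left(P{\left(4 \right)} \right)} 0 = \left(-35 + 7 \sqrt{1 + i \sqrt{3}}\right) 0 = 0$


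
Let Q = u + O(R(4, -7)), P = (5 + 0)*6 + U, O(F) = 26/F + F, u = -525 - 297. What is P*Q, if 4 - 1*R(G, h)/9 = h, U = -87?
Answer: 1359469/33 ≈ 41196.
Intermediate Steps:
u = -822
R(G, h) = 36 - 9*h
O(F) = F + 26/F
P = -57 (P = (5 + 0)*6 - 87 = 5*6 - 87 = 30 - 87 = -57)
Q = -71551/99 (Q = -822 + ((36 - 9*(-7)) + 26/(36 - 9*(-7))) = -822 + ((36 + 63) + 26/(36 + 63)) = -822 + (99 + 26/99) = -822 + 9827/99 = -71551/99 ≈ -722.74)
P*Q = -57*(-71551/99) = 1359469/33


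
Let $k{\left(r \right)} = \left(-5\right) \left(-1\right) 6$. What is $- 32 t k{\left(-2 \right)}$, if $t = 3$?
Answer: $-2880$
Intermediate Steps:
$k{\left(r \right)} = 30$ ($k{\left(r \right)} = 5 \cdot 6 = 30$)
$- 32 t k{\left(-2 \right)} = \left(-32\right) 3 \cdot 30 = \left(-96\right) 30 = -2880$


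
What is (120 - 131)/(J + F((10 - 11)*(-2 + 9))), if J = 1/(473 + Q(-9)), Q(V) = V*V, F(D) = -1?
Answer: 6094/553 ≈ 11.020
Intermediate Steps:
Q(V) = V²
J = 1/554 (J = 1/(473 + (-9)²) = 1/(473 + 81) = 1/554 ≈ 0.0018051)
(120 - 131)/(J + F((10 - 11)*(-2 + 9))) = (120 - 131)/(1/554 - 1) = -11/(-553/554) = -11*(-554/553) = 6094/553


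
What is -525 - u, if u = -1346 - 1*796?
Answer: 1617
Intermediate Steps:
u = -2142 (u = -1346 - 796 = -2142)
-525 - u = -525 - 1*(-2142) = -525 + 2142 = 1617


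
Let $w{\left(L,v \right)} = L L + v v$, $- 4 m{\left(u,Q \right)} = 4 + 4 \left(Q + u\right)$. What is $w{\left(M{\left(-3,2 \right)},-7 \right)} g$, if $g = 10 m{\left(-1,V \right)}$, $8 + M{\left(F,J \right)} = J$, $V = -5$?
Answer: $4250$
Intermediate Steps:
$M{\left(F,J \right)} = -8 + J$
$m{\left(u,Q \right)} = -1 - Q - u$ ($m{\left(u,Q \right)} = - \frac{4 + 4 \left(Q + u\right)}{4} = - \frac{4 + \left(4 Q + 4 u\right)}{4} = - \frac{4 + 4 Q + 4 u}{4} = -1 - Q - u$)
$w{\left(L,v \right)} = L^{2} + v^{2}$
$g = 50$ ($g = 10 \left(-1 - -5 - -1\right) = 10 \left(-1 + 5 + 1\right) = 10 \cdot 5 = 50$)
$w{\left(M{\left(-3,2 \right)},-7 \right)} g = \left(\left(-8 + 2\right)^{2} + \left(-7\right)^{2}\right) 50 = \left(\left(-6\right)^{2} + 49\right) 50 = \left(36 + 49\right) 50 = 85 \cdot 50 = 4250$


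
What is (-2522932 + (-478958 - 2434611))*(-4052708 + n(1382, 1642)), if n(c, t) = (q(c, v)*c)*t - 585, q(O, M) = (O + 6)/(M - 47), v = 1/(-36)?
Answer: 653749081190505741/1693 ≈ 3.8615e+14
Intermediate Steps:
v = -1/36 ≈ -0.027778
q(O, M) = (6 + O)/(-47 + M)
n(c, t) = -585 + c*t*(-216/1693 - 36*c/1693) (n(c, t) = (((6 + c)/(-47 - 1/36))*c)*t - 585 = (((6 + c)/(-1693/36))*c)*t - 585 = ((-36*(6 + c)/1693)*c)*t - 585 = ((-216/1693 - 36*c/1693)*c)*t - 585 = (c*(-216/1693 - 36*c/1693))*t - 585 = c*t*(-216/1693 - 36*c/1693) - 585 = -585 + c*t*(-216/1693 - 36*c/1693))
(-2522932 + (-478958 - 2434611))*(-4052708 + n(1382, 1642)) = (-2522932 + (-478958 - 2434611))*(-4052708 + (-585 - 36/1693*1382*1642*(6 + 1382))) = (-2522932 - 2913569)*(-4052708 + (-585 - 36/1693*1382*1642*1388)) = -5436501*(-4052708 + (-585 - 113389584192/1693)) = -5436501*(-4052708 - 113390574597/1693) = -5436501*(-120251809241/1693) = 653749081190505741/1693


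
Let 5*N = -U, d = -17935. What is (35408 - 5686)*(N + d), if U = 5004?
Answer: -2814049238/5 ≈ -5.6281e+8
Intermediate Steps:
N = -5004/5 (N = (-1*5004)/5 = (⅕)*(-5004) = -5004/5 ≈ -1000.8)
(35408 - 5686)*(N + d) = (35408 - 5686)*(-5004/5 - 17935) = 29722*(-94679/5) = -2814049238/5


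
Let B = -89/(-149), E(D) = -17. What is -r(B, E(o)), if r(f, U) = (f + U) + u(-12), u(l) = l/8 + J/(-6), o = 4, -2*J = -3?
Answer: 10819/596 ≈ 18.153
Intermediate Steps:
J = 3/2 (J = -½*(-3) = 3/2 ≈ 1.5000)
u(l) = -¼ + l/8 (u(l) = l/8 + (3/2)/(-6) = l*(⅛) + (3/2)*(-⅙) = l/8 - ¼ = -¼ + l/8)
B = 89/149 (B = -89*(-1/149) = 89/149 ≈ 0.59732)
r(f, U) = -7/4 + U + f (r(f, U) = (f + U) + (-¼ + (⅛)*(-12)) = (U + f) + (-¼ - 3/2) = (U + f) - 7/4 = -7/4 + U + f)
-r(B, E(o)) = -(-7/4 - 17 + 89/149) = -1*(-10819/596) = 10819/596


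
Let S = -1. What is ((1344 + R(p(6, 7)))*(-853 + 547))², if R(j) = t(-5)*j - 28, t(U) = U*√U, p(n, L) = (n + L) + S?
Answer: 160478620416 - 14786997120*I*√5 ≈ 1.6048e+11 - 3.3065e+10*I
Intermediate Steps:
p(n, L) = -1 + L + n (p(n, L) = (n + L) - 1 = (L + n) - 1 = -1 + L + n)
t(U) = U^(3/2)
R(j) = -28 - 5*I*j*√5 (R(j) = (-5)^(3/2)*j - 28 = (-5*I*√5)*j - 28 = -5*I*j*√5 - 28 = -28 - 5*I*j*√5)
((1344 + R(p(6, 7)))*(-853 + 547))² = ((1344 + (-28 - 5*I*(-1 + 7 + 6)*√5))*(-853 + 547))² = ((1344 + (-28 - 5*I*12*√5))*(-306))² = ((1344 + (-28 - 60*I*√5))*(-306))² = ((1316 - 60*I*√5)*(-306))² = (-402696 + 18360*I*√5)²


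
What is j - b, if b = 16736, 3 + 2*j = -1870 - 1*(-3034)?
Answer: -32311/2 ≈ -16156.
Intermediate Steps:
j = 1161/2 (j = -3/2 + (-1870 - 1*(-3034))/2 = -3/2 + (-1870 + 3034)/2 = -3/2 + (1/2)*1164 = -3/2 + 582 = 1161/2 ≈ 580.50)
j - b = 1161/2 - 1*16736 = 1161/2 - 16736 = -32311/2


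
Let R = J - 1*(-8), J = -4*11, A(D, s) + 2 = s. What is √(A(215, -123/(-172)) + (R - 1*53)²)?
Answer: √58574213/86 ≈ 88.993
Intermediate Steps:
A(D, s) = -2 + s
J = -44
R = -36 (R = -44 - 1*(-8) = -44 + 8 = -36)
√(A(215, -123/(-172)) + (R - 1*53)²) = √((-2 - 123/(-172)) + (-36 - 1*53)²) = √((-2 - 123*(-1/172)) + (-36 - 53)²) = √((-2 + 123/172) + (-89)²) = √(-221/172 + 7921) = √(1362191/172) = √58574213/86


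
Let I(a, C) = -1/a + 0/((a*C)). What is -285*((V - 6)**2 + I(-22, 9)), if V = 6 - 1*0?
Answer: -285/22 ≈ -12.955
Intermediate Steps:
V = 6 (V = 6 + 0 = 6)
I(a, C) = -1/a (I(a, C) = -1/a + 0/((C*a)) = -1/a + 0*(1/(C*a)) = -1/a + 0 = -1/a)
-285*((V - 6)**2 + I(-22, 9)) = -285*((6 - 6)**2 - 1/(-22)) = -285*(0**2 - 1*(-1/22)) = -285*(0 + 1/22) = -285*1/22 = -285/22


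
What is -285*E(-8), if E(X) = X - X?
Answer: 0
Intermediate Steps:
E(X) = 0
-285*E(-8) = -285*0 = 0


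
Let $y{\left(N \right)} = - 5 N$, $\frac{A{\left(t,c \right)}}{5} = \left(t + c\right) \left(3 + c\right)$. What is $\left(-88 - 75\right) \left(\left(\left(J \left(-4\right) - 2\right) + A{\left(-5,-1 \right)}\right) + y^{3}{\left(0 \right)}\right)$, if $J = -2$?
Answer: $8802$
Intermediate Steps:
$A{\left(t,c \right)} = 5 \left(3 + c\right) \left(c + t\right)$ ($A{\left(t,c \right)} = 5 \left(t + c\right) \left(3 + c\right) = 5 \left(c + t\right) \left(3 + c\right) = 5 \left(3 + c\right) \left(c + t\right)$)
$\left(-88 - 75\right) \left(\left(\left(J \left(-4\right) - 2\right) + A{\left(-5,-1 \right)}\right) + y^{3}{\left(0 \right)}\right) = \left(-88 - 75\right) \left(\left(\left(\left(-2\right) \left(-4\right) - 2\right) + \left(5 \left(-1\right)^{2} + 15 \left(-1\right) + 15 \left(-5\right) + 5 \left(-1\right) \left(-5\right)\right)\right) + \left(\left(-5\right) 0\right)^{3}\right) = - 163 \left(\left(\left(8 - 2\right) + \left(5 \cdot 1 - 15 - 75 + 25\right)\right) + 0^{3}\right) = - 163 \left(\left(6 + \left(5 - 15 - 75 + 25\right)\right) + 0\right) = - 163 \left(\left(6 - 60\right) + 0\right) = - 163 \left(-54 + 0\right) = \left(-163\right) \left(-54\right) = 8802$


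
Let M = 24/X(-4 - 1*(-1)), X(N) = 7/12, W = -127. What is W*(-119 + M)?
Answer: 69215/7 ≈ 9887.9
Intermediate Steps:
X(N) = 7/12 (X(N) = 7*(1/12) = 7/12)
M = 288/7 (M = 24/(7/12) = 24*(12/7) = 288/7 ≈ 41.143)
W*(-119 + M) = -127*(-119 + 288/7) = -127*(-545/7) = 69215/7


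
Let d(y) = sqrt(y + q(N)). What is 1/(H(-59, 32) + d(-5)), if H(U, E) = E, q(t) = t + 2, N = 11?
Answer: 4/127 - sqrt(2)/508 ≈ 0.028712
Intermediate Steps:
q(t) = 2 + t
d(y) = sqrt(13 + y) (d(y) = sqrt(y + (2 + 11)) = sqrt(y + 13) = sqrt(13 + y))
1/(H(-59, 32) + d(-5)) = 1/(32 + sqrt(13 - 5)) = 1/(32 + sqrt(8)) = 1/(32 + 2*sqrt(2))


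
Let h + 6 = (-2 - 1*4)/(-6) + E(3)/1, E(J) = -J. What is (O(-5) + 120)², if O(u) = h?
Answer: 12544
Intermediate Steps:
h = -8 (h = -6 + ((-2 - 1*4)/(-6) - 1*3/1) = -6 + ((-2 - 4)*(-⅙) - 3*1) = -6 + (-6*(-⅙) - 3) = -6 + (1 - 3) = -6 - 2 = -8)
O(u) = -8
(O(-5) + 120)² = (-8 + 120)² = 112² = 12544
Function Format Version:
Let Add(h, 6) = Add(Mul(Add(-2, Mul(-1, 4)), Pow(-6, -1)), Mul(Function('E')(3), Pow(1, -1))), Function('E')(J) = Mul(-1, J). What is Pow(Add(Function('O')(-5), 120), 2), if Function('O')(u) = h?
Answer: 12544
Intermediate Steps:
h = -8 (h = Add(-6, Add(Mul(Add(-2, Mul(-1, 4)), Pow(-6, -1)), Mul(Mul(-1, 3), Pow(1, -1)))) = Add(-6, Add(Mul(Add(-2, -4), Rational(-1, 6)), Mul(-3, 1))) = Add(-6, Add(Mul(-6, Rational(-1, 6)), -3)) = Add(-6, Add(1, -3)) = Add(-6, -2) = -8)
Function('O')(u) = -8
Pow(Add(Function('O')(-5), 120), 2) = Pow(Add(-8, 120), 2) = Pow(112, 2) = 12544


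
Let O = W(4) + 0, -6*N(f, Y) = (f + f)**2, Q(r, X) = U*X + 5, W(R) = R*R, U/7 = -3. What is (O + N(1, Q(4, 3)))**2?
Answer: 2116/9 ≈ 235.11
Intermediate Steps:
U = -21 (U = 7*(-3) = -21)
W(R) = R**2
Q(r, X) = 5 - 21*X (Q(r, X) = -21*X + 5 = 5 - 21*X)
N(f, Y) = -2*f**2/3 (N(f, Y) = -(f + f)**2/6 = -4*f**2/6 = -2*f**2/3)
O = 16 (O = 4**2 + 0 = 16 + 0 = 16)
(O + N(1, Q(4, 3)))**2 = (16 - 2/3*1**2)**2 = (16 - 2/3*1)**2 = (16 - 2/3)**2 = (46/3)**2 = 2116/9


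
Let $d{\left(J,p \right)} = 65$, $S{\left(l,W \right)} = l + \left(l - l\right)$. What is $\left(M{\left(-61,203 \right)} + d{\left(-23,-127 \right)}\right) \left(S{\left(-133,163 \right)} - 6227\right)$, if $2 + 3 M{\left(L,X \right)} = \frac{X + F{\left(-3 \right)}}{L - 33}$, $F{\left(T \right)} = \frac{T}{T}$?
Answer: $- \frac{19014280}{47} \approx -4.0456 \cdot 10^{5}$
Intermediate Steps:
$S{\left(l,W \right)} = l$ ($S{\left(l,W \right)} = l + 0 = l$)
$F{\left(T \right)} = 1$
$M{\left(L,X \right)} = - \frac{2}{3} + \frac{1 + X}{3 \left(-33 + L\right)}$ ($M{\left(L,X \right)} = - \frac{2}{3} + \frac{\left(X + 1\right) \frac{1}{L - 33}}{3} = - \frac{2}{3} + \frac{\left(1 + X\right) \frac{1}{-33 + L}}{3} = - \frac{2}{3} + \frac{\frac{1}{-33 + L} \left(1 + X\right)}{3} = - \frac{2}{3} + \frac{1 + X}{3 \left(-33 + L\right)}$)
$\left(M{\left(-61,203 \right)} + d{\left(-23,-127 \right)}\right) \left(S{\left(-133,163 \right)} - 6227\right) = \left(\frac{67 + 203 - -122}{3 \left(-33 - 61\right)} + 65\right) \left(-133 - 6227\right) = \left(\frac{67 + 203 + 122}{3 \left(-94\right)} + 65\right) \left(-6360\right) = \left(\frac{1}{3} \left(- \frac{1}{94}\right) 392 + 65\right) \left(-6360\right) = \left(- \frac{196}{141} + 65\right) \left(-6360\right) = \frac{8969}{141} \left(-6360\right) = - \frac{19014280}{47}$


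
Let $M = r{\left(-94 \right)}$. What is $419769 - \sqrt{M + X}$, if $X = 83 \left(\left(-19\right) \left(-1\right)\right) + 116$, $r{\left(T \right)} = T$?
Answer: $419769 - \sqrt{1599} \approx 4.1973 \cdot 10^{5}$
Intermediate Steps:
$M = -94$
$X = 1693$ ($X = 83 \cdot 19 + 116 = 1577 + 116 = 1693$)
$419769 - \sqrt{M + X} = 419769 - \sqrt{-94 + 1693} = 419769 - \sqrt{1599}$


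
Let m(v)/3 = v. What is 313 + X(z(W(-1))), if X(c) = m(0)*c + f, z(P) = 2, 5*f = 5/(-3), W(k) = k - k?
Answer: 938/3 ≈ 312.67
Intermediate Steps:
W(k) = 0
m(v) = 3*v
f = -⅓ (f = (5/(-3))/5 = (5*(-⅓))/5 = (⅕)*(-5/3) = -⅓ ≈ -0.33333)
X(c) = -⅓ (X(c) = (3*0)*c - ⅓ = 0*c - ⅓ = 0 - ⅓ = -⅓)
313 + X(z(W(-1))) = 313 - ⅓ = 938/3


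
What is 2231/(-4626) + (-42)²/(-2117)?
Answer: -12883291/9793242 ≈ -1.3155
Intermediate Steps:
2231/(-4626) + (-42)²/(-2117) = 2231*(-1/4626) + 1764*(-1/2117) = -2231/4626 - 1764/2117 = -12883291/9793242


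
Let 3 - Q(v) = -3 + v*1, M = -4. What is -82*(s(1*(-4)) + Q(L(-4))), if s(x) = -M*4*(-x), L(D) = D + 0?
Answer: -6068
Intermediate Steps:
L(D) = D
Q(v) = 6 - v (Q(v) = 3 - (-3 + v*1) = 3 - (-3 + v) = 3 + (3 - v) = 6 - v)
s(x) = -16*x (s(x) = -(-4*4)*(-x) = -(-16)*(-x) = -16*x)
-82*(s(1*(-4)) + Q(L(-4))) = -82*(-16*(-4) + (6 - 1*(-4))) = -82*(-16*(-4) + (6 + 4)) = -82*(64 + 10) = -82*74 = -6068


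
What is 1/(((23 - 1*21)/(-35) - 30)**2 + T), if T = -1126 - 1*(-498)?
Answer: 1225/337404 ≈ 0.0036307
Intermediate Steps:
T = -628 (T = -1126 + 498 = -628)
1/(((23 - 1*21)/(-35) - 30)**2 + T) = 1/(((23 - 1*21)/(-35) - 30)**2 - 628) = 1/(((23 - 21)*(-1/35) - 30)**2 - 628) = 1/((2*(-1/35) - 30)**2 - 628) = 1/((-2/35 - 30)**2 - 628) = 1/((-1052/35)**2 - 628) = 1/(1106704/1225 - 628) = 1/(337404/1225) = 1225/337404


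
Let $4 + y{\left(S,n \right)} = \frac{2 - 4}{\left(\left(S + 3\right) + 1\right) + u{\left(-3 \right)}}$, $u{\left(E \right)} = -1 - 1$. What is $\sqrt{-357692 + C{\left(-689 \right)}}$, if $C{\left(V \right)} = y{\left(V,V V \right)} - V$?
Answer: $\frac{i \sqrt{168496235409}}{687} \approx 597.5 i$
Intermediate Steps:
$u{\left(E \right)} = -2$
$y{\left(S,n \right)} = -4 - \frac{2}{2 + S}$ ($y{\left(S,n \right)} = -4 + \frac{2 - 4}{\left(\left(S + 3\right) + 1\right) - 2} = -4 - \frac{2}{\left(\left(3 + S\right) + 1\right) - 2} = -4 - \frac{2}{\left(4 + S\right) - 2} = -4 - \frac{2}{2 + S}$)
$C{\left(V \right)} = - V + \frac{2 \left(-5 - 2 V\right)}{2 + V}$ ($C{\left(V \right)} = \frac{2 \left(-5 - 2 V\right)}{2 + V} - V = - V + \frac{2 \left(-5 - 2 V\right)}{2 + V}$)
$\sqrt{-357692 + C{\left(-689 \right)}} = \sqrt{-357692 + \frac{-10 - \left(-689\right)^{2} - -4134}{2 - 689}} = \sqrt{-357692 + \frac{-10 - 474721 + 4134}{-687}} = \sqrt{-357692 - \frac{-10 - 474721 + 4134}{687}} = \sqrt{-357692 - - \frac{470597}{687}} = \sqrt{-357692 + \frac{470597}{687}} = \sqrt{- \frac{245263807}{687}} = \frac{i \sqrt{168496235409}}{687}$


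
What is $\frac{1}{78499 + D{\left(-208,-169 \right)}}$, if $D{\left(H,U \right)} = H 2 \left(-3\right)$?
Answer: $\frac{1}{79747} \approx 1.254 \cdot 10^{-5}$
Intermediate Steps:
$D{\left(H,U \right)} = - 6 H$ ($D{\left(H,U \right)} = 2 H \left(-3\right) = - 6 H$)
$\frac{1}{78499 + D{\left(-208,-169 \right)}} = \frac{1}{78499 - -1248} = \frac{1}{78499 + 1248} = \frac{1}{79747}$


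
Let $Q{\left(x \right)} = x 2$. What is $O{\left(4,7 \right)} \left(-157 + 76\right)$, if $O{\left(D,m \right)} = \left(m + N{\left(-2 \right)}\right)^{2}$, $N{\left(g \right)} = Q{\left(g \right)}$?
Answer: $-729$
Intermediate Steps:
$Q{\left(x \right)} = 2 x$
$N{\left(g \right)} = 2 g$
$O{\left(D,m \right)} = \left(-4 + m\right)^{2}$ ($O{\left(D,m \right)} = \left(m + 2 \left(-2\right)\right)^{2} = \left(m - 4\right)^{2} = \left(-4 + m\right)^{2}$)
$O{\left(4,7 \right)} \left(-157 + 76\right) = \left(-4 + 7\right)^{2} \left(-157 + 76\right) = 3^{2} \left(-81\right) = 9 \left(-81\right) = -729$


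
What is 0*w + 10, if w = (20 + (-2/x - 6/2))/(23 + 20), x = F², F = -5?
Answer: 10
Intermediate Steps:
x = 25 (x = (-5)² = 25)
w = 423/1075 (w = (20 + (-2/25 - 6/2))/(23 + 20) = (20 + (-2*1/25 - 6*½))/43 = (20 + (-2/25 - 3))*(1/43) = (20 - 77/25)*(1/43) = (423/25)*(1/43) = 423/1075 ≈ 0.39349)
0*w + 10 = 0*(423/1075) + 10 = 0 + 10 = 10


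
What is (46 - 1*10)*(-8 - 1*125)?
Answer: -4788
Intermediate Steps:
(46 - 1*10)*(-8 - 1*125) = (46 - 10)*(-8 - 125) = 36*(-133) = -4788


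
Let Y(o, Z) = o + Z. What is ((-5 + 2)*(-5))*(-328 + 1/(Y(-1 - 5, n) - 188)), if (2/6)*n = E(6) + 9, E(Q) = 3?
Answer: -777375/158 ≈ -4920.1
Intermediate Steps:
n = 36 (n = 3*(3 + 9) = 3*12 = 36)
Y(o, Z) = Z + o
((-5 + 2)*(-5))*(-328 + 1/(Y(-1 - 5, n) - 188)) = ((-5 + 2)*(-5))*(-328 + 1/((36 + (-1 - 5)) - 188)) = (-3*(-5))*(-328 + 1/((36 - 6) - 188)) = 15*(-328 + 1/(30 - 188)) = 15*(-328 + 1/(-158)) = 15*(-328 - 1/158) = 15*(-51825/158) = -777375/158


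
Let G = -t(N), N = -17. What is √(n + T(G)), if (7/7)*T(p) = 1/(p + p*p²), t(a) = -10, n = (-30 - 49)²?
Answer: 3*√707382790/1010 ≈ 79.000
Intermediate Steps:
n = 6241 (n = (-79)² = 6241)
G = 10 (G = -1*(-10) = 10)
T(p) = 1/(p + p³) (T(p) = 1/(p + p*p²) = 1/(p + p³))
√(n + T(G)) = √(6241 + 1/(10 + 10³)) = √(6241 + 1/(10 + 1000)) = √(6241 + 1/1010) = √(6303411/1010) = 3*√707382790/1010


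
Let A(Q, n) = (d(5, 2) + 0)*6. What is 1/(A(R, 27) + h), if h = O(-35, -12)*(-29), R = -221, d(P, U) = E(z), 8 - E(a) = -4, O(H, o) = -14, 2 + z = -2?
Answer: 1/478 ≈ 0.0020920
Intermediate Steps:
z = -4 (z = -2 - 2 = -4)
E(a) = 12 (E(a) = 8 - 1*(-4) = 8 + 4 = 12)
d(P, U) = 12
h = 406 (h = -14*(-29) = 406)
A(Q, n) = 72 (A(Q, n) = (12 + 0)*6 = 12*6 = 72)
1/(A(R, 27) + h) = 1/(72 + 406) = 1/478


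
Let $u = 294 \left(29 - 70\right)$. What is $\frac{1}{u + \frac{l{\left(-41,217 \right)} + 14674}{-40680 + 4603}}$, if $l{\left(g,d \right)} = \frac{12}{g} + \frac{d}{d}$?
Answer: $- \frac{1479157}{17830360141} \approx -8.2957 \cdot 10^{-5}$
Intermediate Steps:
$l{\left(g,d \right)} = 1 + \frac{12}{g}$ ($l{\left(g,d \right)} = \frac{12}{g} + 1 = 1 + \frac{12}{g}$)
$u = -12054$ ($u = 294 \left(-41\right) = -12054$)
$\frac{1}{u + \frac{l{\left(-41,217 \right)} + 14674}{-40680 + 4603}} = \frac{1}{-12054 + \frac{\frac{12 - 41}{-41} + 14674}{-40680 + 4603}} = \frac{1}{-12054 + \frac{\left(- \frac{1}{41}\right) \left(-29\right) + 14674}{-36077}} = \frac{1}{-12054 + \left(\frac{29}{41} + 14674\right) \left(- \frac{1}{36077}\right)} = \frac{1}{-12054 + \frac{601663}{41} \left(- \frac{1}{36077}\right)} = \frac{1}{-12054 - \frac{601663}{1479157}} = \frac{1}{- \frac{17830360141}{1479157}} = - \frac{1479157}{17830360141}$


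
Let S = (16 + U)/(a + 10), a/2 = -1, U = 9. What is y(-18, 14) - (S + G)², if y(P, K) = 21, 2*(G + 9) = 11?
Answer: 1335/64 ≈ 20.859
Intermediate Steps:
a = -2 (a = 2*(-1) = -2)
G = -7/2 (G = -9 + (½)*11 = -9 + 11/2 = -7/2 ≈ -3.5000)
S = 25/8 (S = (16 + 9)/(-2 + 10) = 25/8 ≈ 3.1250)
y(-18, 14) - (S + G)² = 21 - (25/8 - 7/2)² = 21 - (-3/8)² = 21 - 1*9/64 = 21 - 9/64 = 1335/64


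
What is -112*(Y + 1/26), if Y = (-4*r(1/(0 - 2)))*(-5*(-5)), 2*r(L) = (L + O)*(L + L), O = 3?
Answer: -182056/13 ≈ -14004.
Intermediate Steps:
r(L) = L*(3 + L) (r(L) = ((L + 3)*(L + L))/2 = ((3 + L)*(2*L))/2 = (2*L*(3 + L))/2 = L*(3 + L))
Y = 125 (Y = (-4*(3 + 1/(0 - 2))/(0 - 2))*(-5*(-5)) = -4*(3 + 1/(-2))/(-2)*25 = -(-2)*(3 - ½)*25 = -(-2)*5/2*25 = -4*(-5/4)*25 = 5*25 = 125)
-112*(Y + 1/26) = -112*(125 + 1/26) = -112*3251/26 = -182056/13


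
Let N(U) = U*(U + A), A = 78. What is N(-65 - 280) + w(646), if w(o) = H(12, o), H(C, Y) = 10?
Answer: 92125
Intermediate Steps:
w(o) = 10
N(U) = U*(78 + U) (N(U) = U*(U + 78) = U*(78 + U))
N(-65 - 280) + w(646) = (-65 - 280)*(78 + (-65 - 280)) + 10 = -345*(78 - 345) + 10 = -345*(-267) + 10 = 92115 + 10 = 92125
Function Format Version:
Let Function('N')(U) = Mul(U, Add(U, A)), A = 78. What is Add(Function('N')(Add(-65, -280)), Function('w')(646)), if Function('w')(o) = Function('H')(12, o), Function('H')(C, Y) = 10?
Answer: 92125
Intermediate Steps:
Function('w')(o) = 10
Function('N')(U) = Mul(U, Add(78, U)) (Function('N')(U) = Mul(U, Add(U, 78)) = Mul(U, Add(78, U)))
Add(Function('N')(Add(-65, -280)), Function('w')(646)) = Add(Mul(Add(-65, -280), Add(78, Add(-65, -280))), 10) = Add(Mul(-345, Add(78, -345)), 10) = Add(Mul(-345, -267), 10) = Add(92115, 10) = 92125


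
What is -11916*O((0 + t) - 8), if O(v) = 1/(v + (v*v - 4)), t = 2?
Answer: -5958/13 ≈ -458.31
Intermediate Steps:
O(v) = 1/(-4 + v + v**2) (O(v) = 1/(v + (v**2 - 4)) = 1/(v + (-4 + v**2)) = 1/(-4 + v + v**2))
-11916*O((0 + t) - 8) = -11916/(-4 + ((0 + 2) - 8) + ((0 + 2) - 8)**2) = -11916/(-4 + (2 - 8) + (2 - 8)**2) = -11916/(-4 - 6 + (-6)**2) = -11916/(-4 - 6 + 36) = -11916/26 = -11916*1/26 = -5958/13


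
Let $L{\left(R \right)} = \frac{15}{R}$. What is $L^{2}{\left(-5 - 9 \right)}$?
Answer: $\frac{225}{196} \approx 1.148$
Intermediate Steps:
$L^{2}{\left(-5 - 9 \right)} = \left(\frac{15}{-5 - 9}\right)^{2} = \left(\frac{15}{-14}\right)^{2} = \left(15 \left(- \frac{1}{14}\right)\right)^{2} = \left(- \frac{15}{14}\right)^{2} = \frac{225}{196}$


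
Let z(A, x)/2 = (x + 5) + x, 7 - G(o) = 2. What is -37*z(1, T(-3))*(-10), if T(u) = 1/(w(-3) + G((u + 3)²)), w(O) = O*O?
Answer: 26640/7 ≈ 3805.7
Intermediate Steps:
w(O) = O²
G(o) = 5 (G(o) = 7 - 1*2 = 7 - 2 = 5)
T(u) = 1/14 (T(u) = 1/((-3)² + 5) = 1/(9 + 5) = 1/14)
z(A, x) = 10 + 4*x (z(A, x) = 2*((x + 5) + x) = 2*((5 + x) + x) = 2*(5 + 2*x) = 10 + 4*x)
-37*z(1, T(-3))*(-10) = -37*(10 + 4*(1/14))*(-10) = -37*(10 + 2/7)*(-10) = -37*72/7*(-10) = -2664/7*(-10) = 26640/7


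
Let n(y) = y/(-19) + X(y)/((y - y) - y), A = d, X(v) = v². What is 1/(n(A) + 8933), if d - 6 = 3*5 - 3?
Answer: 19/169367 ≈ 0.00011218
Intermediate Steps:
d = 18 (d = 6 + (3*5 - 3) = 6 + (15 - 3) = 6 + 12 = 18)
A = 18
n(y) = -20*y/19 (n(y) = y/(-19) + y²/((y - y) - y) = y*(-1/19) + y²/(0 - y) = -y/19 + y²/((-y)) = -y/19 + y²*(-1/y) = -y/19 - y = -20*y/19)
1/(n(A) + 8933) = 1/(-20/19*18 + 8933) = 1/(-360/19 + 8933) = 1/(169367/19) = 19/169367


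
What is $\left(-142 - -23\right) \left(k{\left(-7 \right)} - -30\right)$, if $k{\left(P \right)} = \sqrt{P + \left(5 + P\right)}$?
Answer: $-3570 - 357 i \approx -3570.0 - 357.0 i$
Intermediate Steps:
$k{\left(P \right)} = \sqrt{5 + 2 P}$
$\left(-142 - -23\right) \left(k{\left(-7 \right)} - -30\right) = \left(-142 - -23\right) \left(\sqrt{5 + 2 \left(-7\right)} - -30\right) = \left(-142 + \left(\left(-16 - 8\right) + 47\right)\right) \left(\sqrt{5 - 14} + 30\right) = \left(-142 + \left(-24 + 47\right)\right) \left(\sqrt{-9} + 30\right) = \left(-142 + 23\right) \left(3 i + 30\right) = - 119 \left(30 + 3 i\right) = -3570 - 357 i$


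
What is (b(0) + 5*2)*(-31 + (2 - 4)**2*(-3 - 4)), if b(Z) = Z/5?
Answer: -590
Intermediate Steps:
b(Z) = Z/5 (b(Z) = Z*(1/5) = Z/5)
(b(0) + 5*2)*(-31 + (2 - 4)**2*(-3 - 4)) = ((1/5)*0 + 5*2)*(-31 + (2 - 4)**2*(-3 - 4)) = (0 + 10)*(-31 + (-2)**2*(-7)) = 10*(-31 + 4*(-7)) = 10*(-31 - 28) = 10*(-59) = -590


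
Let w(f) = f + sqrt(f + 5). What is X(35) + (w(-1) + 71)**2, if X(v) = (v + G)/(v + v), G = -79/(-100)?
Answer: 36291579/7000 ≈ 5184.5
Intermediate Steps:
w(f) = f + sqrt(5 + f)
G = 79/100 (G = -79*(-1/100) = 79/100 ≈ 0.79000)
X(v) = (79/100 + v)/(2*v) (X(v) = (v + 79/100)/(v + v) = (79/100 + v)/((2*v)) = (79/100 + v)*(1/(2*v)) = (79/100 + v)/(2*v))
X(35) + (w(-1) + 71)**2 = (1/200)*(79 + 100*35)/35 + ((-1 + sqrt(5 - 1)) + 71)**2 = (1/200)*(1/35)*(79 + 3500) + ((-1 + sqrt(4)) + 71)**2 = (1/200)*(1/35)*3579 + ((-1 + 2) + 71)**2 = 3579/7000 + (1 + 71)**2 = 3579/7000 + 72**2 = 3579/7000 + 5184 = 36291579/7000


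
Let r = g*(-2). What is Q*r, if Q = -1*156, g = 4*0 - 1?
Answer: -312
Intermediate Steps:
g = -1 (g = 0 - 1 = -1)
Q = -156
r = 2 (r = -1*(-2) = 2)
Q*r = -156*2 = -312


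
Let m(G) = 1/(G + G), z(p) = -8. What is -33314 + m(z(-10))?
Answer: -533025/16 ≈ -33314.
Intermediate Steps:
m(G) = 1/(2*G)
-33314 + m(z(-10)) = -33314 + (½)/(-8) = -33314 + (½)*(-⅛) = -33314 - 1/16 = -533025/16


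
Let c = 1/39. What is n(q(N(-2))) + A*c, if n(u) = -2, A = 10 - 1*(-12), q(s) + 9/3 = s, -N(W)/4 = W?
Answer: -56/39 ≈ -1.4359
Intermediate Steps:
N(W) = -4*W
q(s) = -3 + s
A = 22 (A = 10 + 12 = 22)
c = 1/39 ≈ 0.025641
n(q(N(-2))) + A*c = -2 + 22*(1/39) = -2 + 22/39 = -56/39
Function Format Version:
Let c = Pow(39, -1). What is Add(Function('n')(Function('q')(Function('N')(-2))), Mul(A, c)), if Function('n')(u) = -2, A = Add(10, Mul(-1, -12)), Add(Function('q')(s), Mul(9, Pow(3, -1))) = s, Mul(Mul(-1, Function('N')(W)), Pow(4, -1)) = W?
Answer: Rational(-56, 39) ≈ -1.4359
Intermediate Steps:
Function('N')(W) = Mul(-4, W)
Function('q')(s) = Add(-3, s)
A = 22 (A = Add(10, 12) = 22)
c = Rational(1, 39) ≈ 0.025641
Add(Function('n')(Function('q')(Function('N')(-2))), Mul(A, c)) = Add(-2, Mul(22, Rational(1, 39))) = Add(-2, Rational(22, 39)) = Rational(-56, 39)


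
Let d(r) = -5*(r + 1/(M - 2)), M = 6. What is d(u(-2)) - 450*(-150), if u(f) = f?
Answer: 270035/4 ≈ 67509.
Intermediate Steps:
d(r) = -5/4 - 5*r (d(r) = -5*(r + 1/(6 - 2)) = -5*(r + 1/4) = -5*(1/4 + r) = -5/4 - 5*r)
d(u(-2)) - 450*(-150) = (-5/4 - 5*(-2)) - 450*(-150) = (-5/4 + 10) + 67500 = 35/4 + 67500 = 270035/4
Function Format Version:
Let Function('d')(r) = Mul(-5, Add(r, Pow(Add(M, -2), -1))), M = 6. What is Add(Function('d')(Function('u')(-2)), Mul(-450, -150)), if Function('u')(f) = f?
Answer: Rational(270035, 4) ≈ 67509.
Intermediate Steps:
Function('d')(r) = Add(Rational(-5, 4), Mul(-5, r)) (Function('d')(r) = Mul(-5, Add(r, Pow(Add(6, -2), -1))) = Mul(-5, Add(r, Pow(4, -1))) = Mul(-5, Add(r, Rational(1, 4))) = Mul(-5, Add(Rational(1, 4), r)) = Add(Rational(-5, 4), Mul(-5, r)))
Add(Function('d')(Function('u')(-2)), Mul(-450, -150)) = Add(Add(Rational(-5, 4), Mul(-5, -2)), Mul(-450, -150)) = Add(Add(Rational(-5, 4), 10), 67500) = Add(Rational(35, 4), 67500) = Rational(270035, 4)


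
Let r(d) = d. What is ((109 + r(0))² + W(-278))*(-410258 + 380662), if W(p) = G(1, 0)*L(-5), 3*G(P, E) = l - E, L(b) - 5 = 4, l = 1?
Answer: -351718864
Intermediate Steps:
L(b) = 9 (L(b) = 5 + 4 = 9)
G(P, E) = ⅓ - E/3 (G(P, E) = (1 - E)/3 = ⅓ - E/3)
W(p) = 3 (W(p) = (⅓ - ⅓*0)*9 = (⅓ + 0)*9 = (⅓)*9 = 3)
((109 + r(0))² + W(-278))*(-410258 + 380662) = ((109 + 0)² + 3)*(-410258 + 380662) = (109² + 3)*(-29596) = (11881 + 3)*(-29596) = 11884*(-29596) = -351718864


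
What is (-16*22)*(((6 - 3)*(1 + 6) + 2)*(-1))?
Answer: 8096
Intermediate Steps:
(-16*22)*(((6 - 3)*(1 + 6) + 2)*(-1)) = -352*(3*7 + 2)*(-1) = -352*(21 + 2)*(-1) = -8096*(-1) = -352*(-23) = 8096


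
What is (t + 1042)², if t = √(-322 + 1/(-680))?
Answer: 738100559/680 + 1563*I*√4135930/85 ≈ 1.0854e+6 + 37396.0*I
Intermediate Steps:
t = 3*I*√4135930/340 (t = √(-322 - 1/680) = √(-218961/680) = 3*I*√4135930/340 ≈ 17.944*I)
(t + 1042)² = (3*I*√4135930/340 + 1042)² = (1042 + 3*I*√4135930/340)²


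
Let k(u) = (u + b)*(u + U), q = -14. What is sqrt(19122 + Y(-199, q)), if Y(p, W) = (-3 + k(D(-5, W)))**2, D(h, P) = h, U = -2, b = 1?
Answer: 7*sqrt(403) ≈ 140.52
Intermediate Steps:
k(u) = (1 + u)*(-2 + u) (k(u) = (u + 1)*(u - 2) = (1 + u)*(-2 + u))
Y(p, W) = 625 (Y(p, W) = (-3 + (-2 + (-5)**2 - 1*(-5)))**2 = (-3 + (-2 + 25 + 5))**2 = (-3 + 28)**2 = 25**2 = 625)
sqrt(19122 + Y(-199, q)) = sqrt(19122 + 625) = sqrt(19747) = 7*sqrt(403)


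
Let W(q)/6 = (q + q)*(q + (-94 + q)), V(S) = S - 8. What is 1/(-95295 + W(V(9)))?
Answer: -1/96399 ≈ -1.0374e-5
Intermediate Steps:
V(S) = -8 + S
W(q) = 12*q*(-94 + 2*q) (W(q) = 6*((q + q)*(q + (-94 + q))) = 6*((2*q)*(-94 + 2*q)) = 6*(2*q*(-94 + 2*q)) = 12*q*(-94 + 2*q))
1/(-95295 + W(V(9))) = 1/(-95295 + 24*(-8 + 9)*(-47 + (-8 + 9))) = 1/(-95295 + 24*1*(-47 + 1)) = 1/(-95295 + 24*1*(-46)) = 1/(-95295 - 1104) = 1/(-96399) = -1/96399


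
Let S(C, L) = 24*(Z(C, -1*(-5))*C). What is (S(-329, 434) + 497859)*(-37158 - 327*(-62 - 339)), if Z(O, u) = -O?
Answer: -197327852325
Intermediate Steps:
S(C, L) = -24*C² (S(C, L) = 24*((-C)*C) = 24*(-C²) = -24*C²)
(S(-329, 434) + 497859)*(-37158 - 327*(-62 - 339)) = (-24*(-329)² + 497859)*(-37158 - 327*(-62 - 339)) = (-24*108241 + 497859)*(-37158 - 327*(-401)) = (-2597784 + 497859)*(-37158 + 131127) = -2099925*93969 = -197327852325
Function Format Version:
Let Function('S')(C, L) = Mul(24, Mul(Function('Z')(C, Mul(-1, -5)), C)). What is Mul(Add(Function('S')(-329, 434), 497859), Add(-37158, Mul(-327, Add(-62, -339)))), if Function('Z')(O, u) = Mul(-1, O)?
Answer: -197327852325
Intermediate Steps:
Function('S')(C, L) = Mul(-24, Pow(C, 2)) (Function('S')(C, L) = Mul(24, Mul(Mul(-1, C), C)) = Mul(24, Mul(-1, Pow(C, 2))) = Mul(-24, Pow(C, 2)))
Mul(Add(Function('S')(-329, 434), 497859), Add(-37158, Mul(-327, Add(-62, -339)))) = Mul(Add(Mul(-24, Pow(-329, 2)), 497859), Add(-37158, Mul(-327, Add(-62, -339)))) = Mul(Add(Mul(-24, 108241), 497859), Add(-37158, Mul(-327, -401))) = Mul(Add(-2597784, 497859), Add(-37158, 131127)) = Mul(-2099925, 93969) = -197327852325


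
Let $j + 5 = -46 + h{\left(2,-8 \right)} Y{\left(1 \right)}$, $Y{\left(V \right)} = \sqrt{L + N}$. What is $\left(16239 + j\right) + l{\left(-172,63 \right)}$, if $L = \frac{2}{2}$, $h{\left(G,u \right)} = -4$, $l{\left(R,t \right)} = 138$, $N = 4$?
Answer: $16326 - 4 \sqrt{5} \approx 16317.0$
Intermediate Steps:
$L = 1$ ($L = 2 \cdot \frac{1}{2} = 1$)
$Y{\left(V \right)} = \sqrt{5}$ ($Y{\left(V \right)} = \sqrt{1 + 4} = \sqrt{5}$)
$j = -51 - 4 \sqrt{5}$ ($j = -5 - \left(46 + 4 \sqrt{5}\right) = -51 - 4 \sqrt{5} \approx -59.944$)
$\left(16239 + j\right) + l{\left(-172,63 \right)} = \left(16239 - \left(51 + 4 \sqrt{5}\right)\right) + 138 = \left(16188 - 4 \sqrt{5}\right) + 138 = 16326 - 4 \sqrt{5}$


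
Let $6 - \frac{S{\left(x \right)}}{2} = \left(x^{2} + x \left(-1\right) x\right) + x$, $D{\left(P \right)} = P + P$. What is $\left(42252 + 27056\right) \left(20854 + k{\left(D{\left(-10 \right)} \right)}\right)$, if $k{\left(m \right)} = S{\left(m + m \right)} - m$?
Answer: $1453111528$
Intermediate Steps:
$D{\left(P \right)} = 2 P$
$S{\left(x \right)} = 12 - 2 x$ ($S{\left(x \right)} = 12 - 2 \left(\left(x^{2} + x \left(-1\right) x\right) + x\right) = 12 - 2 \left(\left(x^{2} + - x x\right) + x\right) = 12 - 2 \left(\left(x^{2} - x^{2}\right) + x\right) = 12 - 2 \left(0 + x\right) = 12 - 2 x$)
$k{\left(m \right)} = 12 - 5 m$ ($k{\left(m \right)} = \left(12 - 2 \left(m + m\right)\right) - m = \left(12 - 2 \cdot 2 m\right) - m = \left(12 - 4 m\right) - m = 12 - 5 m$)
$\left(42252 + 27056\right) \left(20854 + k{\left(D{\left(-10 \right)} \right)}\right) = \left(42252 + 27056\right) \left(20854 - \left(-12 + 5 \cdot 2 \left(-10\right)\right)\right) = 69308 \left(20854 + \left(12 - -100\right)\right) = 69308 \left(20854 + \left(12 + 100\right)\right) = 69308 \left(20854 + 112\right) = 69308 \cdot 20966 = 1453111528$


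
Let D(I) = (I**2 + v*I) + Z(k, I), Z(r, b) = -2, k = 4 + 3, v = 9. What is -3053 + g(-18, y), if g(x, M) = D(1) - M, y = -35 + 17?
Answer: -3027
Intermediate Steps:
k = 7
y = -18
D(I) = -2 + I**2 + 9*I (D(I) = (I**2 + 9*I) - 2 = -2 + I**2 + 9*I)
g(x, M) = 8 - M (g(x, M) = (-2 + 1**2 + 9*1) - M = (-2 + 1 + 9) - M = 8 - M)
-3053 + g(-18, y) = -3053 + (8 - 1*(-18)) = -3053 + (8 + 18) = -3053 + 26 = -3027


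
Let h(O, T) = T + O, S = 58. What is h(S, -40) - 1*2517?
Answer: -2499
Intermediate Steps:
h(O, T) = O + T
h(S, -40) - 1*2517 = (58 - 40) - 1*2517 = 18 - 2517 = -2499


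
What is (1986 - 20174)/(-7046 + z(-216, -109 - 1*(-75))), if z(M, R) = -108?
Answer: 9094/3577 ≈ 2.5424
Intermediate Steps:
(1986 - 20174)/(-7046 + z(-216, -109 - 1*(-75))) = (1986 - 20174)/(-7046 - 108) = -18188/(-7154) = -18188*(-1/7154) = 9094/3577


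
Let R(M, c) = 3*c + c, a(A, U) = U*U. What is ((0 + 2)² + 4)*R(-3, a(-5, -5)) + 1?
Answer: 801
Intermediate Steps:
a(A, U) = U²
R(M, c) = 4*c
((0 + 2)² + 4)*R(-3, a(-5, -5)) + 1 = ((0 + 2)² + 4)*(4*(-5)²) + 1 = (2² + 4)*(4*25) + 1 = (4 + 4)*100 + 1 = 8*100 + 1 = 800 + 1 = 801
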